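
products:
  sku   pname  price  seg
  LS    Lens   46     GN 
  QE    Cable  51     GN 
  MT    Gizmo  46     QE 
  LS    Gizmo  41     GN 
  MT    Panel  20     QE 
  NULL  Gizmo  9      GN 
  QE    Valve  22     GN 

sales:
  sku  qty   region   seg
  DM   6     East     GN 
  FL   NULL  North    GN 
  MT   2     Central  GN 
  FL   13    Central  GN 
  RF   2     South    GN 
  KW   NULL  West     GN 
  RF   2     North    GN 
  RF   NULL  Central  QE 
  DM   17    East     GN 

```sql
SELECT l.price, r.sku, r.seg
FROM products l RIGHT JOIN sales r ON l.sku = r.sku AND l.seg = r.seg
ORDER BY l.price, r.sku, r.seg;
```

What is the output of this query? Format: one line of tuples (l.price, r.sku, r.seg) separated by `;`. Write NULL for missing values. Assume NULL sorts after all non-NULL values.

RIGHT JOIN keeps every row from `sales`; unmatched rows get NULL for `products`'s columns.
Matching on l.sku = r.sku AND l.seg = r.seg. A NULL in a compared column never satisfies the condition.
- l[0] sku=LS, seg=GN → no match.
- l[1] sku=QE, seg=GN → no match.
- l[2] sku=MT, seg=QE → no match.
- l[3] sku=LS, seg=GN → no match.
- l[4] sku=MT, seg=QE → no match.
- l[5] sku=NULL, seg=GN → no match.
- l[6] sku=QE, seg=GN → no match.
- plus 9 unmatched r row(s), each kept with NULL l columns.
After projecting and ordering:
l.price | r.sku | r.seg
NULL | DM | GN
NULL | DM | GN
NULL | FL | GN
NULL | FL | GN
NULL | KW | GN
NULL | MT | GN
NULL | RF | GN
NULL | RF | GN
NULL | RF | QE

(NULL, DM, GN); (NULL, DM, GN); (NULL, FL, GN); (NULL, FL, GN); (NULL, KW, GN); (NULL, MT, GN); (NULL, RF, GN); (NULL, RF, GN); (NULL, RF, QE)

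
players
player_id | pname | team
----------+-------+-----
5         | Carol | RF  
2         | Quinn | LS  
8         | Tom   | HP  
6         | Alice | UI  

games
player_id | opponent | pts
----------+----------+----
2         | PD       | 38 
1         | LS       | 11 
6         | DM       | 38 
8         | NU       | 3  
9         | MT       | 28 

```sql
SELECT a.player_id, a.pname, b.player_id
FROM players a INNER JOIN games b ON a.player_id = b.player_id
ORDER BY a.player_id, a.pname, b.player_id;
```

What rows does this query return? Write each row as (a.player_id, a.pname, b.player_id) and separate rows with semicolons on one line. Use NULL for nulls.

(2, Quinn, 2); (6, Alice, 6); (8, Tom, 8)

INNER JOIN keeps only pairs where the ON condition holds.
Matching on a.player_id = b.player_id.
- a row (player_id=5): no match → dropped.
- a row (player_id=2): matches 1 b row(s) → 1 output row(s).
- a row (player_id=8): matches 1 b row(s) → 1 output row(s).
- a row (player_id=6): matches 1 b row(s) → 1 output row(s).
After projecting and ordering:
a.player_id | a.pname | b.player_id
2 | Quinn | 2
6 | Alice | 6
8 | Tom | 8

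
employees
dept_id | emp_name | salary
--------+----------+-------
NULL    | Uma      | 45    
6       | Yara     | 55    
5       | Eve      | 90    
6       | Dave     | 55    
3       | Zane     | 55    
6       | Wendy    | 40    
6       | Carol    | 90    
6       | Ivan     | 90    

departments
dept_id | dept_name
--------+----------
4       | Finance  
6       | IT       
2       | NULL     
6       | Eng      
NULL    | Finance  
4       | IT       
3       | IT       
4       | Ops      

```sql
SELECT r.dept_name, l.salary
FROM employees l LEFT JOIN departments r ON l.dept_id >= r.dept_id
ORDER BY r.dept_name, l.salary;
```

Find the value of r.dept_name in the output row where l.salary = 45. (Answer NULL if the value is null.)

NULL

LEFT JOIN keeps every row from `employees`; unmatched rows get NULL for `departments`'s columns.
Matching on l.dept_id >= r.dept_id. A NULL in a compared column never satisfies the condition.
Matched pairs: 42; unmatched l rows kept: 1.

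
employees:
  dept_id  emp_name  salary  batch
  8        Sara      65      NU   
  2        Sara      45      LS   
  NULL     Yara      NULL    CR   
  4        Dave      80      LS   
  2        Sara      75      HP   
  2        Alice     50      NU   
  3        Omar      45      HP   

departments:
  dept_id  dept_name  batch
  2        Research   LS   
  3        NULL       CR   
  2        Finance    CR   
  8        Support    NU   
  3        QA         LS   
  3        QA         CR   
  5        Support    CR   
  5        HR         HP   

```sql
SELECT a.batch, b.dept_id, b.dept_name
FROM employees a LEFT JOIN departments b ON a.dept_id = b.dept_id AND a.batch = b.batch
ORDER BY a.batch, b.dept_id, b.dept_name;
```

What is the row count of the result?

LEFT JOIN keeps every row from `employees`; unmatched rows get NULL for `departments`'s columns.
Matching on a.dept_id = b.dept_id AND a.batch = b.batch. A NULL in a compared column never satisfies the condition.
Matched pairs: 2; unmatched a rows kept: 5.
Total: 2 matched + 5 padded = 7 rows.

7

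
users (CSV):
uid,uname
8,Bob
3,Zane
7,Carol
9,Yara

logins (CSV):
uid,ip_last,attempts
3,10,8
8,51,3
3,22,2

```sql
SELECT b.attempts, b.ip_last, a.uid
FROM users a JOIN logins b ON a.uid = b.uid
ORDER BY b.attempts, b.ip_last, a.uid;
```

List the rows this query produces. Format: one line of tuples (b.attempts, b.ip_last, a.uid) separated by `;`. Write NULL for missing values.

INNER JOIN keeps only pairs where the ON condition holds.
Matching on a.uid = b.uid.
Matched pairs: 3.

(2, 22, 3); (3, 51, 8); (8, 10, 3)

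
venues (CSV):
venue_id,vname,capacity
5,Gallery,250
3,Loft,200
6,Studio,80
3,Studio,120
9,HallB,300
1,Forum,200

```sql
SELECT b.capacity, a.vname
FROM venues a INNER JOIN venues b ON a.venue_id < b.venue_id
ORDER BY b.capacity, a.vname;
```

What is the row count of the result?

14

INNER JOIN keeps only pairs where the ON condition holds.
Matching on a.venue_id < b.venue_id.
Matched pairs: 14.
Total: 14 rows.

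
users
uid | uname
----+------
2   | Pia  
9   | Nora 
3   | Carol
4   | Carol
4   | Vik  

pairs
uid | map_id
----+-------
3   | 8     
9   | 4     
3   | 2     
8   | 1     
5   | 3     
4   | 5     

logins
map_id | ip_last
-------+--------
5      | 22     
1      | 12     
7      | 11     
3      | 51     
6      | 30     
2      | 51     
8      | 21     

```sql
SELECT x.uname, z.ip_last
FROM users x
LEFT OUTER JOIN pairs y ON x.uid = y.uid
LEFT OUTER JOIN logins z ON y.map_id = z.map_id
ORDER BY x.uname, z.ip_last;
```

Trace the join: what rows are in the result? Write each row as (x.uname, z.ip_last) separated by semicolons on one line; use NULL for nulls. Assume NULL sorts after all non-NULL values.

Evaluate left to right. First `users x LEFT JOIN pairs y` on uid: 6 row(s).
Then LEFT JOIN `logins z` on map_id: each of those 6 rows is kept; rows whose y.map_id has no match in z get NULL for z's columns.

(Carol, 21); (Carol, 22); (Carol, 51); (Nora, NULL); (Pia, NULL); (Vik, 22)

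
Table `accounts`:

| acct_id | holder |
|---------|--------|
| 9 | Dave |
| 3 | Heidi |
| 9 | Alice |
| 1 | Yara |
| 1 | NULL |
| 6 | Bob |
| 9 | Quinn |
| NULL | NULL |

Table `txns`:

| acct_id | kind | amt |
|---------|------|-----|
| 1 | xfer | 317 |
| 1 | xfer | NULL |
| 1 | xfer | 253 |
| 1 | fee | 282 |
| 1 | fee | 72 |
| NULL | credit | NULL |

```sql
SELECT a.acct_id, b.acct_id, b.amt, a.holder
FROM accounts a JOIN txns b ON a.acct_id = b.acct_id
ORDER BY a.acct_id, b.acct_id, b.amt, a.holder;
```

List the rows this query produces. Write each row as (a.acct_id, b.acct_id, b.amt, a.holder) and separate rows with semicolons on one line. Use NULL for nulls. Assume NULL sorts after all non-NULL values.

INNER JOIN keeps only pairs where the ON condition holds.
Matching on a.acct_id = b.acct_id. A NULL in a compared column never satisfies the condition.
Matched pairs: 10.

(1, 1, 72, Yara); (1, 1, 72, NULL); (1, 1, 253, Yara); (1, 1, 253, NULL); (1, 1, 282, Yara); (1, 1, 282, NULL); (1, 1, 317, Yara); (1, 1, 317, NULL); (1, 1, NULL, Yara); (1, 1, NULL, NULL)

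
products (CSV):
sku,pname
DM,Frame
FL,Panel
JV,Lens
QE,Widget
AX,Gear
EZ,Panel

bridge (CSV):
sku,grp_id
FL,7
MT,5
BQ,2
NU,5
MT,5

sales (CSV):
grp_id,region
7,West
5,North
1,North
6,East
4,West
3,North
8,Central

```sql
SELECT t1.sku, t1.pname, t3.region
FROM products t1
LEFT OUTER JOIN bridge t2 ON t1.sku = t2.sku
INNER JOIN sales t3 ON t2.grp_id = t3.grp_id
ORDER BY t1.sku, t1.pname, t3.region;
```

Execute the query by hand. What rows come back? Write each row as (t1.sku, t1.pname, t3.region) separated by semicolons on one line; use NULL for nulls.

Evaluate left to right. First `products t1 LEFT JOIN bridge t2` on sku: 6 row(s).
Then INNER JOIN `sales t3` on grp_id: keep only rows whose t2.grp_id appears in t3.

(FL, Panel, West)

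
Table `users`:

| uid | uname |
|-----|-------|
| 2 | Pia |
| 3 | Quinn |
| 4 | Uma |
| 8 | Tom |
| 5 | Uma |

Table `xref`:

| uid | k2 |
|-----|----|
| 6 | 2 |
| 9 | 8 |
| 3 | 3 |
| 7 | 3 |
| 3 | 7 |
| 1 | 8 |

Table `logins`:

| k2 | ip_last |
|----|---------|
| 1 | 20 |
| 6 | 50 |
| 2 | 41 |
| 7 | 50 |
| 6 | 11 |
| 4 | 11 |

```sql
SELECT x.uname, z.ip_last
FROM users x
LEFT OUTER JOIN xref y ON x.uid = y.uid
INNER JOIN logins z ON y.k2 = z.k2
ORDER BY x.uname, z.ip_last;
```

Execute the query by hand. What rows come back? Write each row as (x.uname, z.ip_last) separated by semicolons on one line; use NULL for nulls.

(Quinn, 50)

Joins associate left-to-right: users LEFT JOIN xref on uid gives 6 intermediate row(s).
Then INNER JOIN `logins z` on k2: keep only rows whose y.k2 appears in z.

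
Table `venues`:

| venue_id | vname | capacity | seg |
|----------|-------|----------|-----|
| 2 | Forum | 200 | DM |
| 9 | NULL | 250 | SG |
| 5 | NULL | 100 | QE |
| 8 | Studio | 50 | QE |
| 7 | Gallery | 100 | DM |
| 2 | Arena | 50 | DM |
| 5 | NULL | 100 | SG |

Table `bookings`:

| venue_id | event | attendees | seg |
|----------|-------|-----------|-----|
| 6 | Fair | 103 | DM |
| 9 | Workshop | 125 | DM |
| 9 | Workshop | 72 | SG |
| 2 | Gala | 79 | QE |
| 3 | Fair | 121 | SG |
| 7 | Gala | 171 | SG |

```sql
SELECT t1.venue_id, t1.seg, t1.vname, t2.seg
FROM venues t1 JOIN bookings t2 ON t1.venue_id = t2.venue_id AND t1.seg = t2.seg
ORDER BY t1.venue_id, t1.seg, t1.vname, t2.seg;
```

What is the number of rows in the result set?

1

INNER JOIN keeps only pairs where the ON condition holds.
Matching on t1.venue_id = t2.venue_id AND t1.seg = t2.seg.
- t1 row (venue_id=2, seg=DM): no match → dropped.
- t1 row (venue_id=9, seg=SG): matches 1 t2 row(s) → 1 output row(s).
- t1 row (venue_id=5, seg=QE): no match → dropped.
- t1 row (venue_id=8, seg=QE): no match → dropped.
- t1 row (venue_id=7, seg=DM): no match → dropped.
- t1 row (venue_id=2, seg=DM): no match → dropped.
- t1 row (venue_id=5, seg=SG): no match → dropped.
Total: 1 rows.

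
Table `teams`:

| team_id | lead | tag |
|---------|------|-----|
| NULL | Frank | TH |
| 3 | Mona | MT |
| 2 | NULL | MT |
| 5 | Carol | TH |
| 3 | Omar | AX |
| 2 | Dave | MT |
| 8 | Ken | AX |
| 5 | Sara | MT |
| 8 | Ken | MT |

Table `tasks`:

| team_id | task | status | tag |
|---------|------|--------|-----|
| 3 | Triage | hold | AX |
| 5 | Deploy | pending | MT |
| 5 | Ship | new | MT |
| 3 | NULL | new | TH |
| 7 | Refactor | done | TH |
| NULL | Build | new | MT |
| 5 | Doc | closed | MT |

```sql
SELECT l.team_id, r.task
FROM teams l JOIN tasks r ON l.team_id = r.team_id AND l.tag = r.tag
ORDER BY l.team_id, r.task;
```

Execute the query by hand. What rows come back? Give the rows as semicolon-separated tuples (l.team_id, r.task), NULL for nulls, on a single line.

INNER JOIN keeps only pairs where the ON condition holds.
Matching on l.team_id = r.team_id AND l.tag = r.tag. A NULL in a compared column never satisfies the condition.
Matched pairs: 4.

(3, Triage); (5, Deploy); (5, Doc); (5, Ship)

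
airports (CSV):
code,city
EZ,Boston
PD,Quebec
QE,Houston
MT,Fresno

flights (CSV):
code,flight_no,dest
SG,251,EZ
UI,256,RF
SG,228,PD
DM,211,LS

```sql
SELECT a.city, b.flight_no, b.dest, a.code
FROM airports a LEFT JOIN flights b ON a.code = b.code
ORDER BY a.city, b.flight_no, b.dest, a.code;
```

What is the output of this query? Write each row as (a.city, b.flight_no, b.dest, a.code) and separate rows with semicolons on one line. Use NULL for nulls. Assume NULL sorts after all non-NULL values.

LEFT JOIN keeps every row from `airports`; unmatched rows get NULL for `flights`'s columns.
Matching on a.code = b.code.
Matched pairs: 0; unmatched a rows kept: 4.

(Boston, NULL, NULL, EZ); (Fresno, NULL, NULL, MT); (Houston, NULL, NULL, QE); (Quebec, NULL, NULL, PD)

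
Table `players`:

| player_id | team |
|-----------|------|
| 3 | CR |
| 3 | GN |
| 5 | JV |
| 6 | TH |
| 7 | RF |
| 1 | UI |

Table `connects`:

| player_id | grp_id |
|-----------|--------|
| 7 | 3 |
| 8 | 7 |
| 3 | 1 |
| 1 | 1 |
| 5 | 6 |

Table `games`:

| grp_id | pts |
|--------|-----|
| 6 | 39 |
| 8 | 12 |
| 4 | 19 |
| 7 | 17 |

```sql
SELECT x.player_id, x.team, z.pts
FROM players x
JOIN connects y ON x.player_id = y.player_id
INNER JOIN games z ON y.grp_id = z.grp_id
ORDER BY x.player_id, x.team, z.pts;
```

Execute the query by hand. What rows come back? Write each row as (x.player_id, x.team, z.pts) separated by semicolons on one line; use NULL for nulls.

Joins associate left-to-right: players INNER JOIN connects on player_id gives 5 intermediate row(s).
Then INNER JOIN `games z` on grp_id: keep only rows whose y.grp_id appears in z.

(5, JV, 39)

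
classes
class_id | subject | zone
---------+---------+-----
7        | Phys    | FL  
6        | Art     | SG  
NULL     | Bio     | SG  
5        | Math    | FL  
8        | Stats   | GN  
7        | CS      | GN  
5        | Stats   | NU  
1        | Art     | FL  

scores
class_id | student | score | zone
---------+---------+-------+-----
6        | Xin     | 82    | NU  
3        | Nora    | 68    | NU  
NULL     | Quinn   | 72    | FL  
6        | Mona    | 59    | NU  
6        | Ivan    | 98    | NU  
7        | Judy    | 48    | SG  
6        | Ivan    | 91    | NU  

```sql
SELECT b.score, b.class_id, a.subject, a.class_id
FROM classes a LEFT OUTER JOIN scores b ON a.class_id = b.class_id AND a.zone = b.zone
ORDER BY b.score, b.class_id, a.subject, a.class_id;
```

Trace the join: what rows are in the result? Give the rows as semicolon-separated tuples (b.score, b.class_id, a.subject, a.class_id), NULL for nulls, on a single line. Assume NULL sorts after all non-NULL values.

(NULL, NULL, Art, 1); (NULL, NULL, Art, 6); (NULL, NULL, Bio, NULL); (NULL, NULL, CS, 7); (NULL, NULL, Math, 5); (NULL, NULL, Phys, 7); (NULL, NULL, Stats, 5); (NULL, NULL, Stats, 8)

LEFT JOIN keeps every row from `classes`; unmatched rows get NULL for `scores`'s columns.
Matching on a.class_id = b.class_id AND a.zone = b.zone. A NULL in a compared column never satisfies the condition.
- a[0] class_id=7, zone=FL → no match; kept with NULLs on the b side.
- a[1] class_id=6, zone=SG → no match; kept with NULLs on the b side.
- a[2] class_id=NULL, zone=SG → no match; kept with NULLs on the b side.
- a[3] class_id=5, zone=FL → no match; kept with NULLs on the b side.
- a[4] class_id=8, zone=GN → no match; kept with NULLs on the b side.
- a[5] class_id=7, zone=GN → no match; kept with NULLs on the b side.
- a[6] class_id=5, zone=NU → no match; kept with NULLs on the b side.
- a[7] class_id=1, zone=FL → no match; kept with NULLs on the b side.
After projecting and ordering:
b.score | b.class_id | a.subject | a.class_id
NULL | NULL | Art | 1
NULL | NULL | Art | 6
NULL | NULL | Bio | NULL
NULL | NULL | CS | 7
NULL | NULL | Math | 5
NULL | NULL | Phys | 7
NULL | NULL | Stats | 5
NULL | NULL | Stats | 8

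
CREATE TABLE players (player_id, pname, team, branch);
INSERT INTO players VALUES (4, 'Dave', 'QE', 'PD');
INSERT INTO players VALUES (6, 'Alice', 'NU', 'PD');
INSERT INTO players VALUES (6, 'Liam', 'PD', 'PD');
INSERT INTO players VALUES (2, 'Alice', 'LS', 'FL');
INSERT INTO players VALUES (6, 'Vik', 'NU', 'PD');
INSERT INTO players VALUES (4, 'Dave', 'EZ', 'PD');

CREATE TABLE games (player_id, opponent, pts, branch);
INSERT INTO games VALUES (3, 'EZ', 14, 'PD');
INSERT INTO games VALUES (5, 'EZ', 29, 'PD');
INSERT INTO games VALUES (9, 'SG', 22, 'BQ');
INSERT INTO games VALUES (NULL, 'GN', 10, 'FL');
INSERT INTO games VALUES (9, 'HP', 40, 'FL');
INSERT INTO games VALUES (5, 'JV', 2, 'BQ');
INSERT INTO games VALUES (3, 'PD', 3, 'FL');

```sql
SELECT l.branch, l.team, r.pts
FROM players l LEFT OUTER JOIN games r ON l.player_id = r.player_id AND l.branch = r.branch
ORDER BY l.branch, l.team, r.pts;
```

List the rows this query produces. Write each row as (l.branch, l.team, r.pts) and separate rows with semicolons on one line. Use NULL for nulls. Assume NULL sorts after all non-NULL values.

LEFT JOIN keeps every row from `players`; unmatched rows get NULL for `games`'s columns.
Matching on l.player_id = r.player_id AND l.branch = r.branch. A NULL in a compared column never satisfies the condition.
- l[0] player_id=4, branch=PD → no match; kept with NULLs on the r side.
- l[1] player_id=6, branch=PD → no match; kept with NULLs on the r side.
- l[2] player_id=6, branch=PD → no match; kept with NULLs on the r side.
- l[3] player_id=2, branch=FL → no match; kept with NULLs on the r side.
- l[4] player_id=6, branch=PD → no match; kept with NULLs on the r side.
- l[5] player_id=4, branch=PD → no match; kept with NULLs on the r side.
After projecting and ordering:
l.branch | l.team | r.pts
FL | LS | NULL
PD | EZ | NULL
PD | NU | NULL
PD | NU | NULL
PD | PD | NULL
PD | QE | NULL

(FL, LS, NULL); (PD, EZ, NULL); (PD, NU, NULL); (PD, NU, NULL); (PD, PD, NULL); (PD, QE, NULL)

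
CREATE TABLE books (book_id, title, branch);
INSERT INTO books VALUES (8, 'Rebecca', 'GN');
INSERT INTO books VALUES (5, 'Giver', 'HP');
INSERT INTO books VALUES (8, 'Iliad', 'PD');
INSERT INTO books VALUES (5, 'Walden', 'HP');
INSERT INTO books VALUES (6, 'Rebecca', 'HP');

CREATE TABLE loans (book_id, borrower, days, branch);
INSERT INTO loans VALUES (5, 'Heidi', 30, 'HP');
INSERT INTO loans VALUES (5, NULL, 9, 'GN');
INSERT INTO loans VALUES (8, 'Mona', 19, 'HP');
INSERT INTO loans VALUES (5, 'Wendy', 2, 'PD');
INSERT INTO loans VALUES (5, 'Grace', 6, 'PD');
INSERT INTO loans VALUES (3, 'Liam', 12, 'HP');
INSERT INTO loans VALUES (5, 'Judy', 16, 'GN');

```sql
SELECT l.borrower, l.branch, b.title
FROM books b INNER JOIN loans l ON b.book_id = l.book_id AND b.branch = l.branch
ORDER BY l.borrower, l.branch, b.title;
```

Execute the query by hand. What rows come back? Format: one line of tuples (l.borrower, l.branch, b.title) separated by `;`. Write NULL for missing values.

INNER JOIN keeps only pairs where the ON condition holds.
Matching on b.book_id = l.book_id AND b.branch = l.branch.
- b row (book_id=8, branch=GN): no match → dropped.
- b row (book_id=5, branch=HP): matches 1 l row(s) → 1 output row(s).
- b row (book_id=8, branch=PD): no match → dropped.
- b row (book_id=5, branch=HP): matches 1 l row(s) → 1 output row(s).
- b row (book_id=6, branch=HP): no match → dropped.
After projecting and ordering:
l.borrower | l.branch | b.title
Heidi | HP | Giver
Heidi | HP | Walden

(Heidi, HP, Giver); (Heidi, HP, Walden)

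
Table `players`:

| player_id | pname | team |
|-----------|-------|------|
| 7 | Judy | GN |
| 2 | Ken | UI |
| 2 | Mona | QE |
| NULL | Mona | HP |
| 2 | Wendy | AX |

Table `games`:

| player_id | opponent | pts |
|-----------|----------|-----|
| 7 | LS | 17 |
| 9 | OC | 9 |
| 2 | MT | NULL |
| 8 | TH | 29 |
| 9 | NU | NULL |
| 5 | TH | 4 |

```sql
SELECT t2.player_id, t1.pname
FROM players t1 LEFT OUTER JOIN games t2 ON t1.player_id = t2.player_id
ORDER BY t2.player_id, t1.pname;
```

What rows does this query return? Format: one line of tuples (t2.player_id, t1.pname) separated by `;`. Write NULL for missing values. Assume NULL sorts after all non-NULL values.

LEFT JOIN keeps every row from `players`; unmatched rows get NULL for `games`'s columns.
Matching on t1.player_id = t2.player_id. A NULL in a compared column never satisfies the condition.
- t1[0] player_id=7 → 1 match(es) in t2 → 1 row(s).
- t1[1] player_id=2 → 1 match(es) in t2 → 1 row(s).
- t1[2] player_id=2 → 1 match(es) in t2 → 1 row(s).
- t1[3] player_id=NULL → no match; kept with NULLs on the t2 side.
- t1[4] player_id=2 → 1 match(es) in t2 → 1 row(s).
After projecting and ordering:
t2.player_id | t1.pname
2 | Ken
2 | Mona
2 | Wendy
7 | Judy
NULL | Mona

(2, Ken); (2, Mona); (2, Wendy); (7, Judy); (NULL, Mona)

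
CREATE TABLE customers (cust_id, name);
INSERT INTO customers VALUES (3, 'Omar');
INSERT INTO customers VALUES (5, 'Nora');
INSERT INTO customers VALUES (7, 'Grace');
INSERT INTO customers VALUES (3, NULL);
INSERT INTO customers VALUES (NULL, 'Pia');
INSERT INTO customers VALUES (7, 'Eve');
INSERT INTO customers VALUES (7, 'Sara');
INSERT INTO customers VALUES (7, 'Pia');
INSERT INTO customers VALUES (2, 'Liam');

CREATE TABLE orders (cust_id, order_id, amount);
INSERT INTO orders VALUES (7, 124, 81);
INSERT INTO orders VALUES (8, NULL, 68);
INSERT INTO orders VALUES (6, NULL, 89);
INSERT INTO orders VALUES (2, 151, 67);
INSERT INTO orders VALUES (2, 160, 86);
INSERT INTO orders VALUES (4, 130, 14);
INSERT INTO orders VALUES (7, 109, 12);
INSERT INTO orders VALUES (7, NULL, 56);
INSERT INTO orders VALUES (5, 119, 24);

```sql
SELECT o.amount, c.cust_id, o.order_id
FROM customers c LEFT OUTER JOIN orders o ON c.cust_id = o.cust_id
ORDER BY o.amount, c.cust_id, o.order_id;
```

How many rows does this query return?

LEFT JOIN keeps every row from `customers`; unmatched rows get NULL for `orders`'s columns.
Matching on c.cust_id = o.cust_id. A NULL in a compared column never satisfies the condition.
- c row (cust_id=3): no match → kept, o columns NULL.
- c row (cust_id=5): matches 1 o row(s) → 1 output row(s).
- c row (cust_id=7): matches 3 o row(s) → 3 output row(s).
- c row (cust_id=3): no match → kept, o columns NULL.
- c row (cust_id=NULL): no match → kept, o columns NULL.
- c row (cust_id=7): matches 3 o row(s) → 3 output row(s).
- c row (cust_id=7): matches 3 o row(s) → 3 output row(s).
- c row (cust_id=7): matches 3 o row(s) → 3 output row(s).
- c row (cust_id=2): matches 2 o row(s) → 2 output row(s).
Total: 15 matched + 3 padded = 18 rows.

18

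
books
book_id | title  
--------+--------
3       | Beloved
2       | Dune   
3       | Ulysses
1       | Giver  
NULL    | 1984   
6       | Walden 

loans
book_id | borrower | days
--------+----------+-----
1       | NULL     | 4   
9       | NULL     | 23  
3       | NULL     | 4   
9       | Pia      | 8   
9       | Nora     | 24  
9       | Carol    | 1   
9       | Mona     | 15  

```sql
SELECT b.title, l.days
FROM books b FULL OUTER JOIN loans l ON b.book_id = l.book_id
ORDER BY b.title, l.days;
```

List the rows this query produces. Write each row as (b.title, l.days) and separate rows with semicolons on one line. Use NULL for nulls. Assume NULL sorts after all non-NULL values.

FULL OUTER JOIN keeps every row from both sides; unmatched rows get NULL for the other side's columns.
Matching on b.book_id = l.book_id. A NULL in a compared column never satisfies the condition.
- book_id=3: 1 matching l row(s), so 1 row(s) emitted.
- book_id=2: no l row matches, row kept with l columns NULL.
- book_id=3: 1 matching l row(s), so 1 row(s) emitted.
- book_id=1: 1 matching l row(s), so 1 row(s) emitted.
- book_id=NULL: no l row matches, row kept with l columns NULL.
- book_id=6: no l row matches, row kept with l columns NULL.
- plus 5 unmatched l row(s), each kept with NULL b columns.

(1984, NULL); (Beloved, 4); (Dune, NULL); (Giver, 4); (Ulysses, 4); (Walden, NULL); (NULL, 1); (NULL, 8); (NULL, 15); (NULL, 23); (NULL, 24)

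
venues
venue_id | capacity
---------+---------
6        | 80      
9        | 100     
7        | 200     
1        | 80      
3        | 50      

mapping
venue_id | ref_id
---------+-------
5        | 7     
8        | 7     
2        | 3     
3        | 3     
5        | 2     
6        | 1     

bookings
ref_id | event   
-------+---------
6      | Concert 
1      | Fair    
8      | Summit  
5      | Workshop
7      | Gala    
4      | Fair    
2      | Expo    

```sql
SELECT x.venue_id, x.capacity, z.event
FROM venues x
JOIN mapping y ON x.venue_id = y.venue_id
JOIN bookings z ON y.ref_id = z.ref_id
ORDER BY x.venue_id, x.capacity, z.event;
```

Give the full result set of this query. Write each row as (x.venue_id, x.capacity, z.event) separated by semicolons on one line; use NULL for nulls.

Evaluate left to right. First `venues x INNER JOIN mapping y` on venue_id: 2 row(s).
Then INNER JOIN `bookings z` on ref_id: keep only rows whose y.ref_id appears in z.

(6, 80, Fair)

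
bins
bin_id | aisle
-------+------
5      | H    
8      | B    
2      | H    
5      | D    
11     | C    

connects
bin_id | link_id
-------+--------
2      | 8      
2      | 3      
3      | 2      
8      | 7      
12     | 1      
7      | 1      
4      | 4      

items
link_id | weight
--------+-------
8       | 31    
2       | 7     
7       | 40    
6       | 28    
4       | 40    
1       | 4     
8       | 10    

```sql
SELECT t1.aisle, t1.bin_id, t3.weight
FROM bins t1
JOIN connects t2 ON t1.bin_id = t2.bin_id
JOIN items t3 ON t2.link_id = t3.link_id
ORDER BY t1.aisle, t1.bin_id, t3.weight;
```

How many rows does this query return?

Evaluate left to right. First `bins t1 INNER JOIN connects t2` on bin_id: 3 row(s).
Then INNER JOIN `items t3` on link_id: keep only rows whose t2.link_id appears in t3.
Result: 3 row(s).

3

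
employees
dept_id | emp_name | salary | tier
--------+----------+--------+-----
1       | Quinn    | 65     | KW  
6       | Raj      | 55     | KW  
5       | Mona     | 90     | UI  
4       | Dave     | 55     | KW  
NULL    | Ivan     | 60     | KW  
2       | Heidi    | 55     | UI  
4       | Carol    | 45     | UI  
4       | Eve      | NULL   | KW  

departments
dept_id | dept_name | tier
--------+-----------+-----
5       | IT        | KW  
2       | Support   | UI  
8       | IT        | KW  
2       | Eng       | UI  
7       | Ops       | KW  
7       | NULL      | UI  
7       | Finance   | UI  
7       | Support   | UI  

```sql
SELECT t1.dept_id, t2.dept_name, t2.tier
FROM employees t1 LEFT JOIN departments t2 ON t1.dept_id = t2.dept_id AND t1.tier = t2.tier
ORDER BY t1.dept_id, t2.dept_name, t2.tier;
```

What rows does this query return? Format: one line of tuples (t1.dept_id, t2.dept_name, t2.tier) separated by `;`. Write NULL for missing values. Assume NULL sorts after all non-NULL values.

LEFT JOIN keeps every row from `employees`; unmatched rows get NULL for `departments`'s columns.
Matching on t1.dept_id = t2.dept_id AND t1.tier = t2.tier. A NULL in a compared column never satisfies the condition.
Matched pairs: 2; unmatched t1 rows kept: 7.

(1, NULL, NULL); (2, Eng, UI); (2, Support, UI); (4, NULL, NULL); (4, NULL, NULL); (4, NULL, NULL); (5, NULL, NULL); (6, NULL, NULL); (NULL, NULL, NULL)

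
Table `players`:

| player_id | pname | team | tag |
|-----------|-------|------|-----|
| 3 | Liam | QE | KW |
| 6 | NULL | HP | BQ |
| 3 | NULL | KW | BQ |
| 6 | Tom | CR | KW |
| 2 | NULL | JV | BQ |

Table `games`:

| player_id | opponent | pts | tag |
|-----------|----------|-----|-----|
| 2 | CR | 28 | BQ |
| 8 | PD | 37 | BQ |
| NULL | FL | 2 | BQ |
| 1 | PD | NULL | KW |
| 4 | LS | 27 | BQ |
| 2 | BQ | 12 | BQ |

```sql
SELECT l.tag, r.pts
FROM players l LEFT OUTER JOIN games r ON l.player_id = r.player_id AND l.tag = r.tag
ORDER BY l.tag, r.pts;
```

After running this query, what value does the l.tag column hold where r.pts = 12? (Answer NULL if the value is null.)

BQ

LEFT JOIN keeps every row from `players`; unmatched rows get NULL for `games`'s columns.
Matching on l.player_id = r.player_id AND l.tag = r.tag. A NULL in a compared column never satisfies the condition.
- l (player_id=3, tag=KW) has no partner → padded with NULL.
- l (player_id=6, tag=BQ) has no partner → padded with NULL.
- l (player_id=3, tag=BQ) has no partner → padded with NULL.
- l (player_id=6, tag=KW) has no partner → padded with NULL.
- l (player_id=2, tag=BQ) pairs with 2 row(s) of r.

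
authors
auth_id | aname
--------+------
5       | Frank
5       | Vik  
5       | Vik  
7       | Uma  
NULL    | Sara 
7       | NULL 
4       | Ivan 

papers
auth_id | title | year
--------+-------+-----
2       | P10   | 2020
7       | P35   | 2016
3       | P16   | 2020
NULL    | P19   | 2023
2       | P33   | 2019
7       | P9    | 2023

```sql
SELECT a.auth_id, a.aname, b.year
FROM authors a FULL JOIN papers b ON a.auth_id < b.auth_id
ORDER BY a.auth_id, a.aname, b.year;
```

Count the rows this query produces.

FULL OUTER JOIN keeps every row from both sides; unmatched rows get NULL for the other side's columns.
Matching on a.auth_id < b.auth_id. A NULL in a compared column never satisfies the condition.
- auth_id=5: 2 matching b row(s), so 2 row(s) emitted.
- auth_id=5: 2 matching b row(s), so 2 row(s) emitted.
- auth_id=5: 2 matching b row(s), so 2 row(s) emitted.
- auth_id=7: no b row matches, row kept with b columns NULL.
- auth_id=NULL: no b row matches, row kept with b columns NULL.
- auth_id=7: no b row matches, row kept with b columns NULL.
- auth_id=4: 2 matching b row(s), so 2 row(s) emitted.
- plus 4 unmatched b row(s), each kept with NULL a columns.
Total: 8 matched + 7 padded = 15 rows.

15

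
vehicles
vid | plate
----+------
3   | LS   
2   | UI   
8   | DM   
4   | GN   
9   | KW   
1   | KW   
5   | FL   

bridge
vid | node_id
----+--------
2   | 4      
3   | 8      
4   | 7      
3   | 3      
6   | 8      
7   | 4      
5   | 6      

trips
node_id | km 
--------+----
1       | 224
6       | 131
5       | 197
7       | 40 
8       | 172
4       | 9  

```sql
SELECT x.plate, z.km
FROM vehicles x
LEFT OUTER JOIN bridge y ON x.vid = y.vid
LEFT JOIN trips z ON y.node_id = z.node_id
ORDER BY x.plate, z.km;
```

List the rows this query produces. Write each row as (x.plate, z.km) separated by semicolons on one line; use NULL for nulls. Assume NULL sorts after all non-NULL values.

Joins associate left-to-right: vehicles LEFT JOIN bridge on vid gives 8 intermediate row(s).
Then LEFT JOIN `trips z` on node_id: each of those 8 rows is kept; rows whose y.node_id has no match in z get NULL for z's columns.

(DM, NULL); (FL, 131); (GN, 40); (KW, NULL); (KW, NULL); (LS, 172); (LS, NULL); (UI, 9)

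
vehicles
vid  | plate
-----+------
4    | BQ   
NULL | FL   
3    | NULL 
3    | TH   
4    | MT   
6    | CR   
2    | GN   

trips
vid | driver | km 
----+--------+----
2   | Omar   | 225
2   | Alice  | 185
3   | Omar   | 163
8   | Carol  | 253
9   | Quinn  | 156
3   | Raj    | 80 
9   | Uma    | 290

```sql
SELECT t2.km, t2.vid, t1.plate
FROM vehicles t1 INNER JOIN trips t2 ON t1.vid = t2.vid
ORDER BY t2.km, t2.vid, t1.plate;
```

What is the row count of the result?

6

INNER JOIN keeps only pairs where the ON condition holds.
Matching on t1.vid = t2.vid. A NULL in a compared column never satisfies the condition.
- vid=4: no matching t2 row, dropped.
- vid=NULL: no matching t2 row, dropped.
- vid=3: 2 matching t2 row(s), so 2 row(s) emitted.
- vid=3: 2 matching t2 row(s), so 2 row(s) emitted.
- vid=4: no matching t2 row, dropped.
- vid=6: no matching t2 row, dropped.
- vid=2: 2 matching t2 row(s), so 2 row(s) emitted.
Total: 6 rows.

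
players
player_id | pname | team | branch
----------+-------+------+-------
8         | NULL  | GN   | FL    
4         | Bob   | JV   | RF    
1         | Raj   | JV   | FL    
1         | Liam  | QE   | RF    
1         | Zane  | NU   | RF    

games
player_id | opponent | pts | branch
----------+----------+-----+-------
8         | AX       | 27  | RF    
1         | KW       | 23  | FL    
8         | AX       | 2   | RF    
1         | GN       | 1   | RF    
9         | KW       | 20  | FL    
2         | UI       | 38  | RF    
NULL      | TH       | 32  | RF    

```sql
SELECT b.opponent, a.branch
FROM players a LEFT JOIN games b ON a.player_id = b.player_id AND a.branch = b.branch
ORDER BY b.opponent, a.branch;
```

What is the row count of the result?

5

LEFT JOIN keeps every row from `players`; unmatched rows get NULL for `games`'s columns.
Matching on a.player_id = b.player_id AND a.branch = b.branch. A NULL in a compared column never satisfies the condition.
- a row (player_id=8, branch=FL): no match → kept, b columns NULL.
- a row (player_id=4, branch=RF): no match → kept, b columns NULL.
- a row (player_id=1, branch=FL): matches 1 b row(s) → 1 output row(s).
- a row (player_id=1, branch=RF): matches 1 b row(s) → 1 output row(s).
- a row (player_id=1, branch=RF): matches 1 b row(s) → 1 output row(s).
Total: 3 matched + 2 padded = 5 rows.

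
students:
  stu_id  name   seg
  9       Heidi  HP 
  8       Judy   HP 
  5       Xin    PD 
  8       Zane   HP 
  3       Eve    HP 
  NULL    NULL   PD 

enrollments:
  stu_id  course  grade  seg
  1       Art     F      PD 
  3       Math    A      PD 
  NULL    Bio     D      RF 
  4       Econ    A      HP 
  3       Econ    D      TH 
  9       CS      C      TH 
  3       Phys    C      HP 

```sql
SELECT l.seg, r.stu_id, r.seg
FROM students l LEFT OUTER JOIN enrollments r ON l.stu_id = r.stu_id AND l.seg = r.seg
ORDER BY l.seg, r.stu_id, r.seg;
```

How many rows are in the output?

LEFT JOIN keeps every row from `students`; unmatched rows get NULL for `enrollments`'s columns.
Matching on l.stu_id = r.stu_id AND l.seg = r.seg. A NULL in a compared column never satisfies the condition.
- l (stu_id=9, seg=HP) has no partner → padded with NULL.
- l (stu_id=8, seg=HP) has no partner → padded with NULL.
- l (stu_id=5, seg=PD) has no partner → padded with NULL.
- l (stu_id=8, seg=HP) has no partner → padded with NULL.
- l (stu_id=3, seg=HP) pairs with 1 row(s) of r.
- l (stu_id=NULL, seg=PD) has no partner → padded with NULL.
Total: 1 matched + 5 padded = 6 rows.

6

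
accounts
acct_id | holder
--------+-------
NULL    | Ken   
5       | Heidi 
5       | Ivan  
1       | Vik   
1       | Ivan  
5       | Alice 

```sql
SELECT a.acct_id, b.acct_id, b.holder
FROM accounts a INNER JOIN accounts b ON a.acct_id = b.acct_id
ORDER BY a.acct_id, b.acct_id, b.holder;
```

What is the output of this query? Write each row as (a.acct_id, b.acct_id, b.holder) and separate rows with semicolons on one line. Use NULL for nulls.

(1, 1, Ivan); (1, 1, Ivan); (1, 1, Vik); (1, 1, Vik); (5, 5, Alice); (5, 5, Alice); (5, 5, Alice); (5, 5, Heidi); (5, 5, Heidi); (5, 5, Heidi); (5, 5, Ivan); (5, 5, Ivan); (5, 5, Ivan)

INNER JOIN keeps only pairs where the ON condition holds.
Matching on a.acct_id = b.acct_id. A NULL in a compared column never satisfies the condition.
- acct_id=NULL: no matching b row, dropped.
- acct_id=5: 3 matching b row(s), so 3 row(s) emitted.
- acct_id=5: 3 matching b row(s), so 3 row(s) emitted.
- acct_id=1: 2 matching b row(s), so 2 row(s) emitted.
- acct_id=1: 2 matching b row(s), so 2 row(s) emitted.
- acct_id=5: 3 matching b row(s), so 3 row(s) emitted.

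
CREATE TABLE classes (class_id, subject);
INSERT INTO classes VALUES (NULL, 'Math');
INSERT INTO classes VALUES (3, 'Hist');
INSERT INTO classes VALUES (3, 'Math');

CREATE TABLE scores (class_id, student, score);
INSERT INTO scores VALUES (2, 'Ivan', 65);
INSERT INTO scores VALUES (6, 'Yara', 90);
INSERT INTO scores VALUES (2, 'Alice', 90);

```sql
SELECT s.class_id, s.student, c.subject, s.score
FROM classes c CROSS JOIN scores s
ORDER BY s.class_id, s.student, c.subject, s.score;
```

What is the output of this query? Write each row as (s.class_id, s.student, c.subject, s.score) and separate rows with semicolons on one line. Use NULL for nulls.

(2, Alice, Hist, 90); (2, Alice, Math, 90); (2, Alice, Math, 90); (2, Ivan, Hist, 65); (2, Ivan, Math, 65); (2, Ivan, Math, 65); (6, Yara, Hist, 90); (6, Yara, Math, 90); (6, Yara, Math, 90)

CROSS JOIN pairs every row of `classes` with every row of `scores`: 3 × 3 = 9 rows.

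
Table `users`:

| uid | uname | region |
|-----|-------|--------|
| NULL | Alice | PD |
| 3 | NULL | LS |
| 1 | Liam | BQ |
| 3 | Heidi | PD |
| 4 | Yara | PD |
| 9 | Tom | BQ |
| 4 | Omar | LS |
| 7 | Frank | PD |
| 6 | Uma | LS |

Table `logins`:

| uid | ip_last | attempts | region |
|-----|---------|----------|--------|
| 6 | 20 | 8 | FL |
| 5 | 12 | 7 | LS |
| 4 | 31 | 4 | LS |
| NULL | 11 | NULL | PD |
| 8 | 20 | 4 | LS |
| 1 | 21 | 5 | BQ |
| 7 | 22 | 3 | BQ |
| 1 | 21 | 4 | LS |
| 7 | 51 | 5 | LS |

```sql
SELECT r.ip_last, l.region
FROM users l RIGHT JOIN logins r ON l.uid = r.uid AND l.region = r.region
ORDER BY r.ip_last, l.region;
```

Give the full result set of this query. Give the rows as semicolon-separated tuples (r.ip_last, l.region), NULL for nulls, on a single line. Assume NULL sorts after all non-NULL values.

(11, NULL); (12, NULL); (20, NULL); (20, NULL); (21, BQ); (21, NULL); (22, NULL); (31, LS); (51, NULL)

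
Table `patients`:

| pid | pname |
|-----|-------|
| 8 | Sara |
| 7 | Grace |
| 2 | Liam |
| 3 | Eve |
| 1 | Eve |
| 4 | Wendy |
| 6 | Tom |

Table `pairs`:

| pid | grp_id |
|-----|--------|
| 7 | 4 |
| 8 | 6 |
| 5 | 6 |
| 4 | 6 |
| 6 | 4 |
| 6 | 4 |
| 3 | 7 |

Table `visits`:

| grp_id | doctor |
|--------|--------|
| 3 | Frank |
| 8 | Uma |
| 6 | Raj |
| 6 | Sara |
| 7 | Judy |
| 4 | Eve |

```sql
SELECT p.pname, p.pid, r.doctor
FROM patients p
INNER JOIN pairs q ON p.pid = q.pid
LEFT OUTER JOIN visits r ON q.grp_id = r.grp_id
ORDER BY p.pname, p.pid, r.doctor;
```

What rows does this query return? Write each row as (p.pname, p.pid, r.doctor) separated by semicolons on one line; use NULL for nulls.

Joins associate left-to-right: patients INNER JOIN pairs on pid gives 6 intermediate row(s).
Then LEFT JOIN `visits r` on grp_id: each of those 6 rows is kept; rows whose q.grp_id has no match in r get NULL for r's columns.

(Eve, 3, Judy); (Grace, 7, Eve); (Sara, 8, Raj); (Sara, 8, Sara); (Tom, 6, Eve); (Tom, 6, Eve); (Wendy, 4, Raj); (Wendy, 4, Sara)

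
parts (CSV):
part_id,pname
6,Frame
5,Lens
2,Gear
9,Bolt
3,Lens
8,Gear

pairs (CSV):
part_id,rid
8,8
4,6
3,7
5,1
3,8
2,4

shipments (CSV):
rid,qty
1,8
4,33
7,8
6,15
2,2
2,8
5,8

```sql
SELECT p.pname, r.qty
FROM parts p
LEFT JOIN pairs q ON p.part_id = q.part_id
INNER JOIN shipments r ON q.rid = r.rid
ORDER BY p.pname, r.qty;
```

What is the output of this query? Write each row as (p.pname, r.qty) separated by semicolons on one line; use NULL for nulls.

(Gear, 33); (Lens, 8); (Lens, 8)

Evaluate left to right. First `parts p LEFT JOIN pairs q` on part_id: 7 row(s).
Then INNER JOIN `shipments r` on rid: keep only rows whose q.rid appears in r.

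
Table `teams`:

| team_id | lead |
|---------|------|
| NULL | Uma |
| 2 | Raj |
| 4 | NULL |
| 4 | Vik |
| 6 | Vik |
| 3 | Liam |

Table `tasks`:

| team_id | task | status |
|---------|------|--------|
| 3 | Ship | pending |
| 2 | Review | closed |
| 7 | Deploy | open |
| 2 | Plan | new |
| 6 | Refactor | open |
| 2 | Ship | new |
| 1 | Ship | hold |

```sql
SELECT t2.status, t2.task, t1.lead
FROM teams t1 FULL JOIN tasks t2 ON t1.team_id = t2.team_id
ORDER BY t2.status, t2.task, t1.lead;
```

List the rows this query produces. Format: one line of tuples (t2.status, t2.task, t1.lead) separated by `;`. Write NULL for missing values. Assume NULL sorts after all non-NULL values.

(closed, Review, Raj); (hold, Ship, NULL); (new, Plan, Raj); (new, Ship, Raj); (open, Deploy, NULL); (open, Refactor, Vik); (pending, Ship, Liam); (NULL, NULL, Uma); (NULL, NULL, Vik); (NULL, NULL, NULL)

FULL OUTER JOIN keeps every row from both sides; unmatched rows get NULL for the other side's columns.
Matching on t1.team_id = t2.team_id. A NULL in a compared column never satisfies the condition.
Matched pairs: 5; unmatched t1 rows kept: 3; unmatched t2 rows kept: 2.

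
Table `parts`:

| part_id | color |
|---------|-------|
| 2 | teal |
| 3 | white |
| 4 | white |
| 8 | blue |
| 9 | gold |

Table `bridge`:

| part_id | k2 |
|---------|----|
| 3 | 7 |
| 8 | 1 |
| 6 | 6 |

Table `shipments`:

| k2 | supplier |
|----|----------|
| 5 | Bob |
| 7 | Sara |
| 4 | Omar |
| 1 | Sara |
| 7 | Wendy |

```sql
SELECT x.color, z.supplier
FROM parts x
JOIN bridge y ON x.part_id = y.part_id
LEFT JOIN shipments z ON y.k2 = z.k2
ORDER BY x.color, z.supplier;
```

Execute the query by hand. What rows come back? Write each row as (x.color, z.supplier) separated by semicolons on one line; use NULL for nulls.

Evaluate left to right. First `parts x INNER JOIN bridge y` on part_id: 2 row(s).
Then LEFT JOIN `shipments z` on k2: each of those 2 rows is kept; rows whose y.k2 has no match in z get NULL for z's columns.

(blue, Sara); (white, Sara); (white, Wendy)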